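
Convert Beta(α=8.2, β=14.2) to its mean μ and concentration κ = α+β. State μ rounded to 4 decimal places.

μ = 0.3661, κ = 22.4

κ = α+β = 8.2+14.2 = 22.4; μ = α/κ = 8.2/22.4 = 0.3661.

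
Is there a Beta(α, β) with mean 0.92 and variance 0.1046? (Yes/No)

No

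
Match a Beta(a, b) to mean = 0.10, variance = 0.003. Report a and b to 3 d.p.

a = 2.900, b = 26.100

Write ν = a+b; then a = μν and Var = μ(1−μ)/(ν+1).
ν = μ(1−μ)/Var − 1 = 0.0900/0.003 − 1 = 29.0000.
a = 0.10·29.0000 = 2.900, b = 0.90·29.0000 = 26.100.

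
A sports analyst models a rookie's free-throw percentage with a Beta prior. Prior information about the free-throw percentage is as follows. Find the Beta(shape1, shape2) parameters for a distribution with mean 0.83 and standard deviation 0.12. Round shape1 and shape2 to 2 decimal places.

σ² = 0.12² = 0.0144.
With s = shape1+shape2, Var = μ(1−μ)/(s+1), so s+1 = (0.83×0.17)/0.0144 = 9.7986 and s = 8.7986.
shape1 = μs = 7.30, shape2 = (1−μ)s = 1.50.

shape1 = 7.30, shape2 = 1.50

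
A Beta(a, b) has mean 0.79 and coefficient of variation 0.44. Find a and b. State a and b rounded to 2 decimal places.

a = 0.29, b = 0.08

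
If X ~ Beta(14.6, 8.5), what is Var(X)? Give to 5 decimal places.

0.00965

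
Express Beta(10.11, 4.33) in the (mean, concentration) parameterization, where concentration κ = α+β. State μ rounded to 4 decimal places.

μ = 0.7001, κ = 14.44

κ = α+β = 10.11+4.33 = 14.44; μ = α/κ = 10.11/14.44 = 0.7001.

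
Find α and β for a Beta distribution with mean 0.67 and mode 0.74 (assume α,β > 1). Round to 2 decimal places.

With s = α+β: μ = α/s and mode = (α−1)/(s−2). Eliminating α = μs,
μs − 1 = m(s−2) ⇒ s(μ−m) = 1−2m ⇒ s = -0.48/-0.07 = 6.8571.
So α = μs = 4.59, β = (1−μ)s = 2.26.

α = 4.59, β = 2.26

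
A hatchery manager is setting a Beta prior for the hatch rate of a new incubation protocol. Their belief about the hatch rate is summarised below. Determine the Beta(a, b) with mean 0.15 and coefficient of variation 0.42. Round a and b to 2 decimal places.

σ = CV·μ = 0.42×0.15 = 0.06300, so σ² = 0.003969.
s+1 = μ(1−μ)/σ² = 0.1275/0.003969 = 32.1240, so s = a+b = 31.1240.
a = μs = 4.67, b = (1−μ)s = 26.46.

a = 4.67, b = 26.46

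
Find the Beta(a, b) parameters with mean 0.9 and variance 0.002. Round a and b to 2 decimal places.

By moment matching, a+b = μ(1−μ)/σ² − 1 = (0.9·0.1)/0.002 − 1 = 45.0000 − 1 = 44.0000.
Since a/(a+b) = μ, a = 0.9·44.0000 = 39.60 and b = 0.1·44.0000 = 4.40.

a = 39.60, b = 4.40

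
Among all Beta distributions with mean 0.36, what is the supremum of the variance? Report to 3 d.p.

0.230

For fixed mean μ the Beta variance is μ(1−μ)/(α+β+1), increasing as α+β decreases.
Its least upper bound (not attained) is μ(1−μ) = 0.36·0.64 = 0.230.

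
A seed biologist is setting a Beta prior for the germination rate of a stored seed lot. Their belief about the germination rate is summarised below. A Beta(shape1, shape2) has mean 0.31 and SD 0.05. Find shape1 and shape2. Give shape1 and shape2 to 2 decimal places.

First σ² = 0.0025. Setting shape1 = μn, shape2 = (1−μ)n with n = shape1+shape2,
μ(1−μ)/(n+1) = 0.0025 ⇒ n+1 = 0.2139/0.0025 = 85.5600 ⇒ n = 84.5600.
Hence shape1 = 0.31×84.5600 = 26.21, shape2 = 0.69×84.5600 = 58.35.

shape1 = 26.21, shape2 = 58.35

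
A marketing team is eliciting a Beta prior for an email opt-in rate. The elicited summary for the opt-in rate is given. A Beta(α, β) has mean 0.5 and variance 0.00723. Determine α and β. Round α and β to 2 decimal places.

α = 16.79, β = 16.79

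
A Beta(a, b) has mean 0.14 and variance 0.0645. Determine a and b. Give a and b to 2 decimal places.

a = 0.12, b = 0.75

Write ν = a+b; then a = μν and Var = μ(1−μ)/(ν+1).
ν = μ(1−μ)/Var − 1 = 0.1204/0.0645 − 1 = 0.8667.
a = 0.14·0.8667 = 0.12, b = 0.86·0.8667 = 0.75.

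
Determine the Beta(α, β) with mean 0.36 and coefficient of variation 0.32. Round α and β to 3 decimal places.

σ = CV·μ = 0.32×0.36 = 0.11520, so σ² = 0.013271.
s+1 = μ(1−μ)/σ² = 0.2304/0.013271 = 17.3611, so s = α+β = 16.3611.
α = μs = 5.890, β = (1−μ)s = 10.471.

α = 5.890, β = 10.471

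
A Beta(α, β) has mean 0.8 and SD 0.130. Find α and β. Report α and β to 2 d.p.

Variance = 0.130² = 0.016900. The moment-matching identity α+β = μ(1−μ)/Var − 1 gives
α+β = 0.16/0.016900 − 1 = 8.4675, so α = μ·8.4675 = 6.77 and β = (1−μ)·8.4675 = 1.69.

α = 6.77, β = 1.69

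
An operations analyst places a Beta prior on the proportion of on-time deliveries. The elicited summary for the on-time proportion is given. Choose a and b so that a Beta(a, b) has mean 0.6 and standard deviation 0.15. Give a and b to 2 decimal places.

a = 5.80, b = 3.87

Variance = 0.15² = 0.0225. The moment-matching identity a+b = μ(1−μ)/Var − 1 gives
a+b = 0.24/0.0225 − 1 = 9.6667, so a = μ·9.6667 = 5.80 and b = (1−μ)·9.6667 = 3.87.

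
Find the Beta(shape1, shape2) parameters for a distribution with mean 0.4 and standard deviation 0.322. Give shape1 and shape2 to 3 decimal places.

shape1 = 0.526, shape2 = 0.789

First σ² = 0.103684. Setting shape1 = μn, shape2 = (1−μ)n with n = shape1+shape2,
μ(1−μ)/(n+1) = 0.103684 ⇒ n+1 = 0.24/0.103684 = 2.3147 ⇒ n = 1.3147.
Hence shape1 = 0.4×1.3147 = 0.526, shape2 = 0.6×1.3147 = 0.789.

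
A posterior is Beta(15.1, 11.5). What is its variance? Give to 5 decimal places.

0.00889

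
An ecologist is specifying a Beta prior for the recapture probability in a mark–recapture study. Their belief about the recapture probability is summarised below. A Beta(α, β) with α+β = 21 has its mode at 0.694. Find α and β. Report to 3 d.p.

α = 14.186, β = 6.814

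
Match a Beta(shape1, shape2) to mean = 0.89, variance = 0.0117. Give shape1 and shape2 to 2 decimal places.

By moment matching, shape1+shape2 = μ(1−μ)/σ² − 1 = (0.89·0.11)/0.0117 − 1 = 8.3675 − 1 = 7.3675.
Since shape1/(shape1+shape2) = μ, shape1 = 0.89·7.3675 = 6.56 and shape2 = 0.11·7.3675 = 0.81.

shape1 = 6.56, shape2 = 0.81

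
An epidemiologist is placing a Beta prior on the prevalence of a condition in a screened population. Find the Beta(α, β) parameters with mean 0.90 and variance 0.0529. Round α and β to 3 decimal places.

By moment matching, α+β = μ(1−μ)/σ² − 1 = (0.90·0.10)/0.0529 − 1 = 1.7013 − 1 = 0.7013.
Since α/(α+β) = μ, α = 0.90·0.7013 = 0.631 and β = 0.10·0.7013 = 0.070.

α = 0.631, β = 0.070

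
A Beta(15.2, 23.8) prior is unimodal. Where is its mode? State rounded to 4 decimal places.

With α,β > 1, mode = (α−1)/(α+β−2) = 14.2/37.0 = 0.3838.

0.3838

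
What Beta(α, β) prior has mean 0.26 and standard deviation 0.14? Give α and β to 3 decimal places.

First σ² = 0.0196. Setting α = μn, β = (1−μ)n with n = α+β,
μ(1−μ)/(n+1) = 0.0196 ⇒ n+1 = 0.1924/0.0196 = 9.8163 ⇒ n = 8.8163.
Hence α = 0.26×8.8163 = 2.292, β = 0.74×8.8163 = 6.524.

α = 2.292, β = 6.524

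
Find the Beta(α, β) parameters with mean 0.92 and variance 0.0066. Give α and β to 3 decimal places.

By moment matching, α+β = μ(1−μ)/σ² − 1 = (0.92·0.08)/0.0066 − 1 = 11.1515 − 1 = 10.1515.
Since α/(α+β) = μ, α = 0.92·10.1515 = 9.339 and β = 0.08·10.1515 = 0.812.

α = 9.339, β = 0.812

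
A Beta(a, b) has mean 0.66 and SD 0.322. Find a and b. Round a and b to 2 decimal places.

a = 0.77, b = 0.40

First σ² = 0.103684. Setting a = μn, b = (1−μ)n with n = a+b,
μ(1−μ)/(n+1) = 0.103684 ⇒ n+1 = 0.2244/0.103684 = 2.1643 ⇒ n = 1.1643.
Hence a = 0.66×1.1643 = 0.77, b = 0.34×1.1643 = 0.40.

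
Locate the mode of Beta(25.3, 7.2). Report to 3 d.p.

0.797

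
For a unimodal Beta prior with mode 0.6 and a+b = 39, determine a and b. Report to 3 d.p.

Since the density peak of Beta(a,b) is at (a−1)/(a+b−2),
a = 1 + 0.6(39−2) = 23.200 and b = 39 − 23.200 = 15.800.

a = 23.200, b = 15.800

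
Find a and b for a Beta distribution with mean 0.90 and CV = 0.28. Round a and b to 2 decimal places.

a = 0.38, b = 0.04

Var = (CV·μ)² = (0.28×0.90)² = 0.063504.
a+b = μ(1−μ)/Var − 1 = 0.0900/0.063504 − 1 = 0.4172.
Thus a = 0.90·0.4172 = 0.38 and b = 0.10·0.4172 = 0.04.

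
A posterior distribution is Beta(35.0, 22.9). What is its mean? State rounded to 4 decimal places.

E[X] = α/(α+β) = 35.0/57.9 = 0.6045.

0.6045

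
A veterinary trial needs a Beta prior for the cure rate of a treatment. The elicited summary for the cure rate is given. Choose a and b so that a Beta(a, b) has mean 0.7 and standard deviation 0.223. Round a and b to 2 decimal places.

a = 2.26, b = 0.97

First σ² = 0.049729. Setting a = μn, b = (1−μ)n with n = a+b,
μ(1−μ)/(n+1) = 0.049729 ⇒ n+1 = 0.21/0.049729 = 4.2229 ⇒ n = 3.2229.
Hence a = 0.7×3.2229 = 2.26, b = 0.3×3.2229 = 0.97.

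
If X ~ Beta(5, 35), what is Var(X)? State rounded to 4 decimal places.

0.0027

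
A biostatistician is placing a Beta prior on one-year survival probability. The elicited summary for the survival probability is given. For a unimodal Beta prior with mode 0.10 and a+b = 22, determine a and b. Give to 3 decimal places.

a = 3.000, b = 19.000

For a,b>1 the mode is (a−1)/(a+b−2), so a = mode·(κ−2)+1 = 0.10×20+1 = 3.000.
And b = (1−mode)·(κ−2)+1 = 0.90×20+1 = 19.000.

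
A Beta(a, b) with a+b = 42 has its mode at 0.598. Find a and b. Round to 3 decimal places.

Mode = (a−1)/(κ−2) with κ = a+b, so a−1 = 0.598·40 = 23.920.
a = 24.920; b = κ − a = 17.080.

a = 24.920, b = 17.080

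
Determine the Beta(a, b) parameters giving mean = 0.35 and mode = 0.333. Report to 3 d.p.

a = 6.876, b = 12.771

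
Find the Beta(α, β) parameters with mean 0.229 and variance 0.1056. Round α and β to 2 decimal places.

α = 0.15, β = 0.52

By moment matching, α+β = μ(1−μ)/σ² − 1 = (0.229·0.771)/0.1056 − 1 = 1.6720 − 1 = 0.6720.
Since α/(α+β) = μ, α = 0.229·0.6720 = 0.15 and β = 0.771·0.6720 = 0.52.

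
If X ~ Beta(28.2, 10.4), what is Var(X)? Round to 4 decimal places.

0.0050

μ = 28.2/38.6 = 0.730570; Var = μ(1−μ)/(α+β+1) = 0.1968375/39.6 = 0.0050.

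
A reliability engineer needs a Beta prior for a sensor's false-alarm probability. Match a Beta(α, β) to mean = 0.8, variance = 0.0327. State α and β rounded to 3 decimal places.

Write ν = α+β; then α = μν and Var = μ(1−μ)/(ν+1).
ν = μ(1−μ)/Var − 1 = 0.16/0.0327 − 1 = 3.8930.
α = 0.8·3.8930 = 3.114, β = 0.2·3.8930 = 0.779.

α = 3.114, β = 0.779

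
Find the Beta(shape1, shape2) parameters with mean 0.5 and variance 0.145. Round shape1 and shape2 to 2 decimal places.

Let s = shape1+shape2. The Beta variance is μ(1−μ)/(s+1).
So s+1 = μ(1−μ)/σ² = (0.5×0.5)/0.145 = 0.25/0.145 = 1.7241, giving s = 0.7241.
Then shape1 = μs = 0.5×0.7241 = 0.36 and shape2 = (1−μ)s = 0.5×0.7241 = 0.36.

shape1 = 0.36, shape2 = 0.36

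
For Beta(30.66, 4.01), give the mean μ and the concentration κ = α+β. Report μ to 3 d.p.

μ = 0.884, κ = 34.67

κ = α+β = 30.66+4.01 = 34.67; μ = α/κ = 30.66/34.67 = 0.884.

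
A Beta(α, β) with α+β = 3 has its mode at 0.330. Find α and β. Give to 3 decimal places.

For α,β>1 the mode is (α−1)/(α+β−2), so α = mode·(κ−2)+1 = 0.330×1+1 = 1.330.
And β = (1−mode)·(κ−2)+1 = 0.670×1+1 = 1.670.

α = 1.330, β = 1.670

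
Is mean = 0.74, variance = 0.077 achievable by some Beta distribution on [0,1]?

A Beta with mean μ has variance μ(1−μ)/(α+β+1) < μ(1−μ).
Here μ(1−μ) = 0.74×0.26 = 0.1924, and 0.077 < 0.1924.

Yes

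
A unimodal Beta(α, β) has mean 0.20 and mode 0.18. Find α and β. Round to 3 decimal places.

α = 6.400, β = 25.600

With s = α+β: μ = α/s and mode = (α−1)/(s−2). Eliminating α = μs,
μs − 1 = m(s−2) ⇒ s(μ−m) = 1−2m ⇒ s = 0.64/0.02 = 32.0000.
So α = μs = 6.400, β = (1−μ)s = 25.600.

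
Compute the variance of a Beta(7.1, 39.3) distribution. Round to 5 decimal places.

0.00273

μ = 7.1/46.4 = 0.153017; Var = μ(1−μ)/(α+β+1) = 0.1296030/47.4 = 0.00273.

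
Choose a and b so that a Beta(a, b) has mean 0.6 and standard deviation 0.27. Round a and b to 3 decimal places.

a = 1.375, b = 0.917

σ² = 0.27² = 0.0729.
With s = a+b, Var = μ(1−μ)/(s+1), so s+1 = (0.6×0.4)/0.0729 = 3.2922 and s = 2.2922.
a = μs = 1.375, b = (1−μ)s = 0.917.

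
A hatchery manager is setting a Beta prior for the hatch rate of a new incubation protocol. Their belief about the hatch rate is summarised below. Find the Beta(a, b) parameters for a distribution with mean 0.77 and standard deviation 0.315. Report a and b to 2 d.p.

a = 0.60, b = 0.18

σ² = 0.315² = 0.099225.
With s = a+b, Var = μ(1−μ)/(s+1), so s+1 = (0.77×0.23)/0.099225 = 1.7848 and s = 0.7848.
a = μs = 0.60, b = (1−μ)s = 0.18.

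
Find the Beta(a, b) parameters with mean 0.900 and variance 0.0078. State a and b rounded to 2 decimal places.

a = 9.48, b = 1.05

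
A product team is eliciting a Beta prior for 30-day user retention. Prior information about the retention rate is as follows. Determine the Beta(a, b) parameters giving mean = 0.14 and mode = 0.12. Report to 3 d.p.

With s = a+b: μ = a/s and mode = (a−1)/(s−2). Eliminating a = μs,
μs − 1 = m(s−2) ⇒ s(μ−m) = 1−2m ⇒ s = 0.76/0.02 = 38.0000.
So a = μs = 5.320, b = (1−μ)s = 32.680.

a = 5.320, b = 32.680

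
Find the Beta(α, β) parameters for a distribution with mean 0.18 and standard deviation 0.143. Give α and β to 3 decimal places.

α = 1.119, β = 5.099

First σ² = 0.020449. Setting α = μn, β = (1−μ)n with n = α+β,
μ(1−μ)/(n+1) = 0.020449 ⇒ n+1 = 0.1476/0.020449 = 7.2180 ⇒ n = 6.2180.
Hence α = 0.18×6.2180 = 1.119, β = 0.82×6.2180 = 5.099.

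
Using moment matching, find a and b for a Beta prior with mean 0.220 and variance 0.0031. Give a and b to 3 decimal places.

Let s = a+b. The Beta variance is μ(1−μ)/(s+1).
So s+1 = μ(1−μ)/σ² = (0.220×0.780)/0.0031 = 0.171600/0.0031 = 55.3548, giving s = 54.3548.
Then a = μs = 0.220×54.3548 = 11.958 and b = (1−μ)s = 0.780×54.3548 = 42.397.

a = 11.958, b = 42.397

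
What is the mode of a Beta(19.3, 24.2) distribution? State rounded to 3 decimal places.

0.441

The density x^(α−1)(1−x)^(β−1) is maximised at (α−1)/(α+β−2) = 18.3/41.5 = 0.441.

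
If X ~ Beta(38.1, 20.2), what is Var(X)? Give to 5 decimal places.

μ = 38.1/58.3 = 0.653516; Var = μ(1−μ)/(α+β+1) = 0.2264327/59.3 = 0.00382.

0.00382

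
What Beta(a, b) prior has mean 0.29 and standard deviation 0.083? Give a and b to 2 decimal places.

a = 8.38, b = 20.51

First σ² = 0.006889. Setting a = μn, b = (1−μ)n with n = a+b,
μ(1−μ)/(n+1) = 0.006889 ⇒ n+1 = 0.2059/0.006889 = 29.8882 ⇒ n = 28.8882.
Hence a = 0.29×28.8882 = 8.38, b = 0.71×28.8882 = 20.51.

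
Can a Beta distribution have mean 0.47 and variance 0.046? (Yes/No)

Yes

The Beta variance bound is σ² < μ(1−μ).
Here μ(1−μ) = 0.47×0.53 = 0.2491, and 0.046 < 0.2491.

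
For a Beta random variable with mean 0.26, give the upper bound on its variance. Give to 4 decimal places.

0.1924

For fixed mean μ the Beta variance is μ(1−μ)/(α+β+1), increasing as α+β decreases.
Its least upper bound (not attained) is μ(1−μ) = 0.26·0.74 = 0.1924.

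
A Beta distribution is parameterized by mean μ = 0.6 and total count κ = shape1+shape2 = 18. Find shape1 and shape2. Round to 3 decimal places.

shape1 = 10.800, shape2 = 7.200

shape1 = μκ = 0.6×18 = 10.800 and shape2 = (1−μ)κ = 0.4×18 = 7.200.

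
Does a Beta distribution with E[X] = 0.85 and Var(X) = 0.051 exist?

Yes

For any Beta, Var(X) < E[X]·(1−E[X]).
Here μ(1−μ) = 0.85×0.15 = 0.1275, and 0.051 < 0.1275.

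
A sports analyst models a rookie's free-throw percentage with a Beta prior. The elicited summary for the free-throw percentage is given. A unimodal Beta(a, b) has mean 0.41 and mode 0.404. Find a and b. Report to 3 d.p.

a = 13.120, b = 18.880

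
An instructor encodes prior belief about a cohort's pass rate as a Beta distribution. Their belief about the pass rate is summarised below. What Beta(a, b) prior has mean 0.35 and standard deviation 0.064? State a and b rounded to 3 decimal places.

First σ² = 0.004096. Setting a = μn, b = (1−μ)n with n = a+b,
μ(1−μ)/(n+1) = 0.004096 ⇒ n+1 = 0.2275/0.004096 = 55.5420 ⇒ n = 54.5420.
Hence a = 0.35×54.5420 = 19.090, b = 0.65×54.5420 = 35.452.

a = 19.090, b = 35.452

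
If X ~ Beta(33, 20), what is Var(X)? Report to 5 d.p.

0.00435

μ = 33/53 = 0.622642; Var = μ(1−μ)/(α+β+1) = 0.2349591/54 = 0.00435.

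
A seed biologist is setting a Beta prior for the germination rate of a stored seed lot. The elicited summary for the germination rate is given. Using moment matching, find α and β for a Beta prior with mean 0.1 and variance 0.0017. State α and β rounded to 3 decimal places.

α = 5.194, β = 46.747

By moment matching, α+β = μ(1−μ)/σ² − 1 = (0.1·0.9)/0.0017 − 1 = 52.9412 − 1 = 51.9412.
Since α/(α+β) = μ, α = 0.1·51.9412 = 5.194 and β = 0.9·51.9412 = 46.747.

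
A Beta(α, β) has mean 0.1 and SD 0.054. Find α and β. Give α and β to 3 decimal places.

α = 2.986, β = 26.878

σ² = 0.054² = 0.002916.
With s = α+β, Var = μ(1−μ)/(s+1), so s+1 = (0.1×0.9)/0.002916 = 30.8642 and s = 29.8642.
α = μs = 2.986, β = (1−μ)s = 26.878.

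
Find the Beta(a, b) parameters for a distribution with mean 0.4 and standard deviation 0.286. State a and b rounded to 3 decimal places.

σ² = 0.286² = 0.081796.
With s = a+b, Var = μ(1−μ)/(s+1), so s+1 = (0.4×0.6)/0.081796 = 2.9341 and s = 1.9341.
a = μs = 0.774, b = (1−μ)s = 1.160.

a = 0.774, b = 1.160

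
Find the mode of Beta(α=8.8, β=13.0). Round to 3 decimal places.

With α,β > 1, mode = (α−1)/(α+β−2) = 7.8/19.8 = 0.394.

0.394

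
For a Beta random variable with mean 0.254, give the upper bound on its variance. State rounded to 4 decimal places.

For fixed mean μ the Beta variance is μ(1−μ)/(α+β+1), increasing as α+β decreases.
Its least upper bound (not attained) is μ(1−μ) = 0.254·0.746 = 0.1895.

0.1895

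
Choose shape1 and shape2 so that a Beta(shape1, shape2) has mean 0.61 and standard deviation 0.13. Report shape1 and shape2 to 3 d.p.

First σ² = 0.0169. Setting shape1 = μn, shape2 = (1−μ)n with n = shape1+shape2,
μ(1−μ)/(n+1) = 0.0169 ⇒ n+1 = 0.2379/0.0169 = 14.0769 ⇒ n = 13.0769.
Hence shape1 = 0.61×13.0769 = 7.977, shape2 = 0.39×13.0769 = 5.100.

shape1 = 7.977, shape2 = 5.100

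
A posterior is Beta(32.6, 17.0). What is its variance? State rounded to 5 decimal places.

α+β = 49.6 and αβ = 554.20, so Var = αβ/[(α+β)²(α+β+1)] = 554.20/124484.096 = 0.00445.

0.00445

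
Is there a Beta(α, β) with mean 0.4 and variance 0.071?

Yes

The Beta variance bound is σ² < μ(1−μ).
Here μ(1−μ) = 0.4×0.6 = 0.24, and 0.071 < 0.24.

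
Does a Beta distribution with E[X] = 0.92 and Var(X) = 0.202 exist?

No

The Beta variance bound is σ² < μ(1−μ).
Here μ(1−μ) = 0.92×0.08 = 0.0736, and 0.202 ≥ 0.0736.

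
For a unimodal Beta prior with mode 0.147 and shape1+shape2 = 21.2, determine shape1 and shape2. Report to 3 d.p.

shape1 = 3.822, shape2 = 17.378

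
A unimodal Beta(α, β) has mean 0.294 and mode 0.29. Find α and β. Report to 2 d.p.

α = 30.87, β = 74.13

Let s = α+β. Mean gives α = μs = 0.294s; mode gives (α−1)/(s−2) = 0.29.
Substituting: 0.294s − 1 = 0.29(s−2) = 0.29s − 0.58, so 0.004s = 0.42 and s = 105.0000.
Then α = 0.294×105.0000 = 30.87 and β = s−α = 74.13.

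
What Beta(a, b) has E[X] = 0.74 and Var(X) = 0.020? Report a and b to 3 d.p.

a = 6.379, b = 2.241

Write ν = a+b; then a = μν and Var = μ(1−μ)/(ν+1).
ν = μ(1−μ)/Var − 1 = 0.1924/0.020 − 1 = 8.6200.
a = 0.74·8.6200 = 6.379, b = 0.26·8.6200 = 2.241.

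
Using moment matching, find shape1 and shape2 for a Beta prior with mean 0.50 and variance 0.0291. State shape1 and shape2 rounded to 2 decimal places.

Let s = shape1+shape2. The Beta variance is μ(1−μ)/(s+1).
So s+1 = μ(1−μ)/σ² = (0.50×0.50)/0.0291 = 0.2500/0.0291 = 8.5911, giving s = 7.5911.
Then shape1 = μs = 0.50×7.5911 = 3.80 and shape2 = (1−μ)s = 0.50×7.5911 = 3.80.

shape1 = 3.80, shape2 = 3.80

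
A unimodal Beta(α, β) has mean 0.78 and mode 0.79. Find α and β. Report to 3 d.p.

Let s = α+β. Mean gives α = μs = 0.78s; mode gives (α−1)/(s−2) = 0.79.
Substituting: 0.78s − 1 = 0.79(s−2) = 0.79s − 1.58, so -0.01s = -0.58 and s = 58.0000.
Then α = 0.78×58.0000 = 45.240 and β = s−α = 12.760.

α = 45.240, β = 12.760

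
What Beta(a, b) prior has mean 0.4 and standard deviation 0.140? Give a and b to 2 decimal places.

a = 4.50, b = 6.75

Variance = 0.140² = 0.019600. The moment-matching identity a+b = μ(1−μ)/Var − 1 gives
a+b = 0.24/0.019600 − 1 = 11.2449, so a = μ·11.2449 = 4.50 and b = (1−μ)·11.2449 = 6.75.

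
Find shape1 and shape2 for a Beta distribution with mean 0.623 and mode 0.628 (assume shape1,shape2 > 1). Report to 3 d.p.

shape1 = 31.898, shape2 = 19.302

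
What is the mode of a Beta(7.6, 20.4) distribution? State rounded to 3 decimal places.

0.254

The density x^(α−1)(1−x)^(β−1) is maximised at (α−1)/(α+β−2) = 6.6/26.0 = 0.254.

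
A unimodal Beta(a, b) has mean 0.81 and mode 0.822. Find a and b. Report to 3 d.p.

Let s = a+b. Mean gives a = μs = 0.81s; mode gives (a−1)/(s−2) = 0.822.
Substituting: 0.81s − 1 = 0.822(s−2) = 0.822s − 1.644, so -0.012s = -0.644 and s = 53.6667.
Then a = 0.81×53.6667 = 43.470 and b = s−a = 10.197.

a = 43.470, b = 10.197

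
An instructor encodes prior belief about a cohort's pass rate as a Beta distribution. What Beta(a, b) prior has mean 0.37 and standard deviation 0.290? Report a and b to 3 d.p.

σ² = 0.290² = 0.084100.
With s = a+b, Var = μ(1−μ)/(s+1), so s+1 = (0.37×0.63)/0.084100 = 2.7717 and s = 1.7717.
a = μs = 0.656, b = (1−μ)s = 1.116.

a = 0.656, b = 1.116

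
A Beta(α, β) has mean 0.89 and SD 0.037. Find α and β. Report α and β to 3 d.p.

Variance = 0.037² = 0.001369. The moment-matching identity α+β = μ(1−μ)/Var − 1 gives
α+β = 0.0979/0.001369 − 1 = 70.5121, so α = μ·70.5121 = 62.756 and β = (1−μ)·70.5121 = 7.756.

α = 62.756, β = 7.756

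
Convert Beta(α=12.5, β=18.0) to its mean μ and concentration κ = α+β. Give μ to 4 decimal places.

μ = 0.4098, κ = 30.5

κ = α+β = 12.5+18.0 = 30.5; μ = α/κ = 12.5/30.5 = 0.4098.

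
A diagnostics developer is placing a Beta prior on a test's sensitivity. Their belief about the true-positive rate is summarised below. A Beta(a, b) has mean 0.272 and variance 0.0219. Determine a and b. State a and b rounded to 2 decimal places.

a = 2.19, b = 5.85

Write ν = a+b; then a = μν and Var = μ(1−μ)/(ν+1).
ν = μ(1−μ)/Var − 1 = 0.198016/0.0219 − 1 = 8.0418.
a = 0.272·8.0418 = 2.19, b = 0.728·8.0418 = 5.85.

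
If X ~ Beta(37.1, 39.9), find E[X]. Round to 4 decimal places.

0.4818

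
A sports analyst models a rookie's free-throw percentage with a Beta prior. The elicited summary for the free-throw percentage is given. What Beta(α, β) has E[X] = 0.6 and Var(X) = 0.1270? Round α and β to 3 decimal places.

α = 0.534, β = 0.356

Write ν = α+β; then α = μν and Var = μ(1−μ)/(ν+1).
ν = μ(1−μ)/Var − 1 = 0.24/0.1270 − 1 = 0.8898.
α = 0.6·0.8898 = 0.534, β = 0.4·0.8898 = 0.356.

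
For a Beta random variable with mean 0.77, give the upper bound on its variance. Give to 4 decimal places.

For fixed mean μ the Beta variance is μ(1−μ)/(α+β+1), increasing as α+β decreases.
Its least upper bound (not attained) is μ(1−μ) = 0.77·0.23 = 0.1771.

0.1771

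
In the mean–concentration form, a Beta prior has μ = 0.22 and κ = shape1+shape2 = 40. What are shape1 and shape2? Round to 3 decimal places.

shape1 = μκ = 0.22×40 = 8.800 and shape2 = (1−μ)κ = 0.78×40 = 31.200.

shape1 = 8.800, shape2 = 31.200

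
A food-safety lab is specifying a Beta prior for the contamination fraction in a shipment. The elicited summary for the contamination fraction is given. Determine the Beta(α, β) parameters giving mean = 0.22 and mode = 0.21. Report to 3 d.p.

With s = α+β: μ = α/s and mode = (α−1)/(s−2). Eliminating α = μs,
μs − 1 = m(s−2) ⇒ s(μ−m) = 1−2m ⇒ s = 0.58/0.01 = 58.0000.
So α = μs = 12.760, β = (1−μ)s = 45.240.

α = 12.760, β = 45.240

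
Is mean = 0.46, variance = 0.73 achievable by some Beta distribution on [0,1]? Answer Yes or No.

No

For any Beta, Var(X) < E[X]·(1−E[X]).
Here μ(1−μ) = 0.46×0.54 = 0.2484, and 0.73 ≥ 0.2484.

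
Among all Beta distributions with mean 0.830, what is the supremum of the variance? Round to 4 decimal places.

0.1411

Var = μ(1−μ)/(α+β+1), which approaches μ(1−μ) as α+β → 0.
So the supremum is μ(1−μ) = 0.830×0.170 = 0.1411.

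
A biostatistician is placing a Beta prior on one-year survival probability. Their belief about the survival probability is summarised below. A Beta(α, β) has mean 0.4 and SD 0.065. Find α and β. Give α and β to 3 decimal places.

σ² = 0.065² = 0.004225.
With s = α+β, Var = μ(1−μ)/(s+1), so s+1 = (0.4×0.6)/0.004225 = 56.8047 and s = 55.8047.
α = μs = 22.322, β = (1−μ)s = 33.483.

α = 22.322, β = 33.483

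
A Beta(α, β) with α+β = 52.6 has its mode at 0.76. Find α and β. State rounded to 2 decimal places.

Since the density peak of Beta(α,β) is at (α−1)/(α+β−2),
α = 1 + 0.76(52.6−2) = 39.46 and β = 52.6 − 39.46 = 13.14.

α = 39.46, β = 13.14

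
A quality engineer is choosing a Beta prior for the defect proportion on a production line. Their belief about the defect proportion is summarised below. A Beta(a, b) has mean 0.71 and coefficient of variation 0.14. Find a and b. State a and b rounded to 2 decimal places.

a = 14.09, b = 5.75

σ = CV·μ = 0.14×0.71 = 0.09940, so σ² = 0.009880.
s+1 = μ(1−μ)/σ² = 0.2059/0.009880 = 20.8393, so s = a+b = 19.8393.
a = μs = 14.09, b = (1−μ)s = 5.75.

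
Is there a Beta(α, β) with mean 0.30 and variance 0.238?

No

The Beta variance bound is σ² < μ(1−μ).
Here μ(1−μ) = 0.30×0.70 = 0.2100, and 0.238 ≥ 0.2100.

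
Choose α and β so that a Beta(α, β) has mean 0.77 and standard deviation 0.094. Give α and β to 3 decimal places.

α = 14.663, β = 4.380

First σ² = 0.008836. Setting α = μn, β = (1−μ)n with n = α+β,
μ(1−μ)/(n+1) = 0.008836 ⇒ n+1 = 0.1771/0.008836 = 20.0430 ⇒ n = 19.0430.
Hence α = 0.77×19.0430 = 14.663, β = 0.23×19.0430 = 4.380.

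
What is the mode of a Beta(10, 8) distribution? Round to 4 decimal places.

The density x^(α−1)(1−x)^(β−1) is maximised at (α−1)/(α+β−2) = 9/16 = 0.5625.

0.5625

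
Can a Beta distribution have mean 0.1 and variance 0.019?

Yes

A Beta with mean μ has variance μ(1−μ)/(α+β+1) < μ(1−μ).
Here μ(1−μ) = 0.1×0.9 = 0.09, and 0.019 < 0.09.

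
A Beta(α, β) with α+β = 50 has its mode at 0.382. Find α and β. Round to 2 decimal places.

α = 19.34, β = 30.66

For α,β>1 the mode is (α−1)/(α+β−2), so α = mode·(κ−2)+1 = 0.382×48+1 = 19.34.
And β = (1−mode)·(κ−2)+1 = 0.618×48+1 = 30.66.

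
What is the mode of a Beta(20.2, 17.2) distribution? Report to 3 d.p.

0.542

With α,β > 1, mode = (α−1)/(α+β−2) = 19.2/35.4 = 0.542.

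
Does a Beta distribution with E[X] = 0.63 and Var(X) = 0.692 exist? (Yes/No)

The Beta variance bound is σ² < μ(1−μ).
Here μ(1−μ) = 0.63×0.37 = 0.2331, and 0.692 ≥ 0.2331.

No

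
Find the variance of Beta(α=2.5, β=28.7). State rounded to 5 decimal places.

Var = αβ/[(α+β)²(α+β+1)] = (2.5×28.7)/(31.2²×32.2) = 71.75/31344.768 = 0.00229.

0.00229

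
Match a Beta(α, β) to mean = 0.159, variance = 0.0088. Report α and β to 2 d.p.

Write ν = α+β; then α = μν and Var = μ(1−μ)/(ν+1).
ν = μ(1−μ)/Var − 1 = 0.133719/0.0088 − 1 = 14.1953.
α = 0.159·14.1953 = 2.26, β = 0.841·14.1953 = 11.94.

α = 2.26, β = 11.94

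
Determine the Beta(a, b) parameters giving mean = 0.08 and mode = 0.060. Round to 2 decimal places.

a = 3.52, b = 40.48

With s = a+b: μ = a/s and mode = (a−1)/(s−2). Eliminating a = μs,
μs − 1 = m(s−2) ⇒ s(μ−m) = 1−2m ⇒ s = 0.880/0.020 = 44.0000.
So a = μs = 3.52, b = (1−μ)s = 40.48.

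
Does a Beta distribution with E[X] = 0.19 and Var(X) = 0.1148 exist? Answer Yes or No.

A Beta with mean μ has variance μ(1−μ)/(α+β+1) < μ(1−μ).
Here μ(1−μ) = 0.19×0.81 = 0.1539, and 0.1148 < 0.1539.

Yes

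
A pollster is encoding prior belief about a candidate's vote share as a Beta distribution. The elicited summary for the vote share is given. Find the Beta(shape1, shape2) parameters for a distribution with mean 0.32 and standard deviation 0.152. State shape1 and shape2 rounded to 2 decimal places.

shape1 = 2.69, shape2 = 5.72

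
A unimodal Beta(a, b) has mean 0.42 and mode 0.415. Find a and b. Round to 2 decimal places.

Let s = a+b. Mean gives a = μs = 0.42s; mode gives (a−1)/(s−2) = 0.415.
Substituting: 0.42s − 1 = 0.415(s−2) = 0.415s − 0.830, so 0.005s = 0.170 and s = 34.0000.
Then a = 0.42×34.0000 = 14.28 and b = s−a = 19.72.

a = 14.28, b = 19.72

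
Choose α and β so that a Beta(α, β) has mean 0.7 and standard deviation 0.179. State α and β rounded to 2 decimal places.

Variance = 0.179² = 0.032041. The moment-matching identity α+β = μ(1−μ)/Var − 1 gives
α+β = 0.21/0.032041 − 1 = 5.5541, so α = μ·5.5541 = 3.89 and β = (1−μ)·5.5541 = 1.67.

α = 3.89, β = 1.67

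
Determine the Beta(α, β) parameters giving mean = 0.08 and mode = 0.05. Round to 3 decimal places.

Let s = α+β. Mean gives α = μs = 0.08s; mode gives (α−1)/(s−2) = 0.05.
Substituting: 0.08s − 1 = 0.05(s−2) = 0.05s − 0.10, so 0.03s = 0.90 and s = 30.0000.
Then α = 0.08×30.0000 = 2.400 and β = s−α = 27.600.

α = 2.400, β = 27.600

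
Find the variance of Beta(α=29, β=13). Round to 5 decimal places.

α+β = 42 and αβ = 377, so Var = αβ/[(α+β)²(α+β+1)] = 377/75852 = 0.00497.

0.00497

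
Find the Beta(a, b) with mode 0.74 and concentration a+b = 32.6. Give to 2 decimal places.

a = 23.64, b = 8.96

For a,b>1 the mode is (a−1)/(a+b−2), so a = mode·(κ−2)+1 = 0.74×30.6+1 = 23.64.
And b = (1−mode)·(κ−2)+1 = 0.26×30.6+1 = 8.96.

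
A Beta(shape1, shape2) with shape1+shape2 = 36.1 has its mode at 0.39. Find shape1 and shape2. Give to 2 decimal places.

For shape1,shape2>1 the mode is (shape1−1)/(shape1+shape2−2), so shape1 = mode·(κ−2)+1 = 0.39×34.1+1 = 14.30.
And shape2 = (1−mode)·(κ−2)+1 = 0.61×34.1+1 = 21.80.

shape1 = 14.30, shape2 = 21.80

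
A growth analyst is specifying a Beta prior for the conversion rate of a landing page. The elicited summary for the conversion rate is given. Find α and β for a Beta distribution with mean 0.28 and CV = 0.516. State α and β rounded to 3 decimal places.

α = 2.424, β = 6.234

σ = CV·μ = 0.516×0.28 = 0.14448, so σ² = 0.020874.
s+1 = μ(1−μ)/σ² = 0.2016/0.020874 = 9.6577, so s = α+β = 8.6577.
α = μs = 2.424, β = (1−μ)s = 6.234.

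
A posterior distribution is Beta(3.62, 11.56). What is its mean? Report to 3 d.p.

E[X] = α/(α+β) = 3.62/15.18 = 0.238.

0.238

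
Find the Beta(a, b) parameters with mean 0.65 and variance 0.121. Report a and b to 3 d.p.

By moment matching, a+b = μ(1−μ)/σ² − 1 = (0.65·0.35)/0.121 − 1 = 1.8802 − 1 = 0.8802.
Since a/(a+b) = μ, a = 0.65·0.8802 = 0.572 and b = 0.35·0.8802 = 0.308.

a = 0.572, b = 0.308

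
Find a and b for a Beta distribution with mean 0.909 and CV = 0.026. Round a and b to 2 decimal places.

a = 133.71, b = 13.39

σ = CV·μ = 0.026×0.909 = 0.02363, so σ² = 0.000559.
s+1 = μ(1−μ)/σ² = 0.082719/0.000559 = 148.0917, so s = a+b = 147.0917.
a = μs = 133.71, b = (1−μ)s = 13.39.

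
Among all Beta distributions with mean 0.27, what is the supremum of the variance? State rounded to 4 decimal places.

0.1971

Var = μ(1−μ)/(α+β+1), which approaches μ(1−μ) as α+β → 0.
So the supremum is μ(1−μ) = 0.27×0.73 = 0.1971.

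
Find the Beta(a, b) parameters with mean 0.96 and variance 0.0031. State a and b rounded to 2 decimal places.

Let s = a+b. The Beta variance is μ(1−μ)/(s+1).
So s+1 = μ(1−μ)/σ² = (0.96×0.04)/0.0031 = 0.0384/0.0031 = 12.3871, giving s = 11.3871.
Then a = μs = 0.96×11.3871 = 10.93 and b = (1−μ)s = 0.04×11.3871 = 0.46.

a = 10.93, b = 0.46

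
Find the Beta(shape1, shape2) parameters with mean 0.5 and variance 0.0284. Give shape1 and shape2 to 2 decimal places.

shape1 = 3.90, shape2 = 3.90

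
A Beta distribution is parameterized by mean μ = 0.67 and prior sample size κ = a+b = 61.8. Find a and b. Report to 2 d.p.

a = μκ = 0.67×61.8 = 41.41 and b = (1−μ)κ = 0.33×61.8 = 20.39.

a = 41.41, b = 20.39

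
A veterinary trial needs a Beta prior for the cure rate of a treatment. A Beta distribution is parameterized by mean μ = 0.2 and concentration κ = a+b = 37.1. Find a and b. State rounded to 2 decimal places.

a = 7.42, b = 29.68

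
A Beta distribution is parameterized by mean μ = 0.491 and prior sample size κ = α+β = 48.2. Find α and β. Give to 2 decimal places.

α = μκ = 0.491×48.2 = 23.67 and β = (1−μ)κ = 0.509×48.2 = 24.53.

α = 23.67, β = 24.53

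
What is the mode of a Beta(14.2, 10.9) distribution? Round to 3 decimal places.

The density x^(α−1)(1−x)^(β−1) is maximised at (α−1)/(α+β−2) = 13.2/23.1 = 0.571.

0.571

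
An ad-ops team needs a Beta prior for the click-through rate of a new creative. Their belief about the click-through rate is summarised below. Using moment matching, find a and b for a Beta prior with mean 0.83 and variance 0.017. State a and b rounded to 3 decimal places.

a = 6.059, b = 1.241

Let s = a+b. The Beta variance is μ(1−μ)/(s+1).
So s+1 = μ(1−μ)/σ² = (0.83×0.17)/0.017 = 0.1411/0.017 = 8.3000, giving s = 7.3000.
Then a = μs = 0.83×7.3000 = 6.059 and b = (1−μ)s = 0.17×7.3000 = 1.241.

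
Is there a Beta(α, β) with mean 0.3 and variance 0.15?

Yes

For any Beta, Var(X) < E[X]·(1−E[X]).
Here μ(1−μ) = 0.3×0.7 = 0.21, and 0.15 < 0.21.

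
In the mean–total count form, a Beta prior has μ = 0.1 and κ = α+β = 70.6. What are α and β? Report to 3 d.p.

α = 7.060, β = 63.540

Split κ in proportion μ : (1−μ): α = 0.1·70.6 = 7.060, β = 70.6 − 7.060 = 63.540.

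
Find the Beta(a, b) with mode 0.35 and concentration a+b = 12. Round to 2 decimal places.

Mode = (a−1)/(κ−2) with κ = a+b, so a−1 = 0.35·10 = 3.50.
a = 4.50; b = κ − a = 7.50.

a = 4.50, b = 7.50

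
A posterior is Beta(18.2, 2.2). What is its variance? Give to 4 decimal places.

μ = 18.2/20.4 = 0.892157; Var = μ(1−μ)/(α+β+1) = 0.0962130/21.4 = 0.0045.

0.0045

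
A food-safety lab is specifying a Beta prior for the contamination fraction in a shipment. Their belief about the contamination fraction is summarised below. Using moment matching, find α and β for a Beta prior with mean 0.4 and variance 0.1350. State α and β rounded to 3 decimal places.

α = 0.311, β = 0.467

Write ν = α+β; then α = μν and Var = μ(1−μ)/(ν+1).
ν = μ(1−μ)/Var − 1 = 0.24/0.1350 − 1 = 0.7778.
α = 0.4·0.7778 = 0.311, β = 0.6·0.7778 = 0.467.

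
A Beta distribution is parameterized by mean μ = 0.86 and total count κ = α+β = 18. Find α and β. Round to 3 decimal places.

α = 15.480, β = 2.520

Split κ in proportion μ : (1−μ): α = 0.86·18 = 15.480, β = 18 − 15.480 = 2.520.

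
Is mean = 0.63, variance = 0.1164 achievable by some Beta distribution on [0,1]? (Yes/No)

The Beta variance bound is σ² < μ(1−μ).
Here μ(1−μ) = 0.63×0.37 = 0.2331, and 0.1164 < 0.2331.

Yes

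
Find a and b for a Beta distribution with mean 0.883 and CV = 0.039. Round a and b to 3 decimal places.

Var = (CV·μ)² = (0.039×0.883)² = 0.001186.
a+b = μ(1−μ)/Var − 1 = 0.103311/0.001186 − 1 = 86.1156.
Thus a = 0.883·86.1156 = 76.040 and b = 0.117·86.1156 = 10.076.

a = 76.040, b = 10.076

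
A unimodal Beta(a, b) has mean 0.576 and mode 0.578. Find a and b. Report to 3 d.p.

a = 44.928, b = 33.072

With s = a+b: μ = a/s and mode = (a−1)/(s−2). Eliminating a = μs,
μs − 1 = m(s−2) ⇒ s(μ−m) = 1−2m ⇒ s = -0.156/-0.002 = 78.0000.
So a = μs = 44.928, b = (1−μ)s = 33.072.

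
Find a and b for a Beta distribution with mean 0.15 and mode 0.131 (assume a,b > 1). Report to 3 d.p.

a = 5.826, b = 33.016

With s = a+b: μ = a/s and mode = (a−1)/(s−2). Eliminating a = μs,
μs − 1 = m(s−2) ⇒ s(μ−m) = 1−2m ⇒ s = 0.738/0.019 = 38.8421.
So a = μs = 5.826, b = (1−μ)s = 33.016.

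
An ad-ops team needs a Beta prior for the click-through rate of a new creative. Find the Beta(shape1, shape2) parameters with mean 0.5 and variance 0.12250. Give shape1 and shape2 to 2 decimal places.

shape1 = 0.52, shape2 = 0.52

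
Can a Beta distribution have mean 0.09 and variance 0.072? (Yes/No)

For any Beta, Var(X) < E[X]·(1−E[X]).
Here μ(1−μ) = 0.09×0.91 = 0.0819, and 0.072 < 0.0819.

Yes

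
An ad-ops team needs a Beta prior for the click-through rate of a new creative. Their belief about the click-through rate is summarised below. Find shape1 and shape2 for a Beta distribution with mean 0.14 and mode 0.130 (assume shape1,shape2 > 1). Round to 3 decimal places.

shape1 = 10.360, shape2 = 63.640

Let s = shape1+shape2. Mean gives shape1 = μs = 0.14s; mode gives (shape1−1)/(s−2) = 0.130.
Substituting: 0.14s − 1 = 0.130(s−2) = 0.130s − 0.260, so 0.010s = 0.740 and s = 74.0000.
Then shape1 = 0.14×74.0000 = 10.360 and shape2 = s−shape1 = 63.640.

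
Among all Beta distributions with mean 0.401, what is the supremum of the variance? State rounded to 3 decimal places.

0.240

Var = μ(1−μ)/(α+β+1), which approaches μ(1−μ) as α+β → 0.
So the supremum is μ(1−μ) = 0.401×0.599 = 0.240.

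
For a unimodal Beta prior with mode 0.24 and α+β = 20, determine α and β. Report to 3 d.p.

Since the density peak of Beta(α,β) is at (α−1)/(α+β−2),
α = 1 + 0.24(20−2) = 5.320 and β = 20 − 5.320 = 14.680.

α = 5.320, β = 14.680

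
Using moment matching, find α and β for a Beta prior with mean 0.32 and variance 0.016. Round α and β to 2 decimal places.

α = 4.03, β = 8.57

Let s = α+β. The Beta variance is μ(1−μ)/(s+1).
So s+1 = μ(1−μ)/σ² = (0.32×0.68)/0.016 = 0.2176/0.016 = 13.6000, giving s = 12.6000.
Then α = μs = 0.32×12.6000 = 4.03 and β = (1−μ)s = 0.68×12.6000 = 8.57.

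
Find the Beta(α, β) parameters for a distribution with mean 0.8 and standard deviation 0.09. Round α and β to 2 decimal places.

Variance = 0.09² = 0.0081. The moment-matching identity α+β = μ(1−μ)/Var − 1 gives
α+β = 0.16/0.0081 − 1 = 18.7531, so α = μ·18.7531 = 15.00 and β = (1−μ)·18.7531 = 3.75.

α = 15.00, β = 3.75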